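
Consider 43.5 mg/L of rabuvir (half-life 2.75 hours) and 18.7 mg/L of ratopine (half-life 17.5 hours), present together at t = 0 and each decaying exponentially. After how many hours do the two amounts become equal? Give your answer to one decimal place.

4.0 hours

Set 43.5·(1/2)^(t/2.75) = 18.7·(1/2)^(t/17.5).
Taking log₂: log₂(43.5/18.7) = t·(1/2.75 − 1/17.5).
log₂(2.3262) = 1.218; 1/2.75 − 1/17.5 = 0.30649.
t = 1.218 / 0.30649 ≈ 3.9739 hours.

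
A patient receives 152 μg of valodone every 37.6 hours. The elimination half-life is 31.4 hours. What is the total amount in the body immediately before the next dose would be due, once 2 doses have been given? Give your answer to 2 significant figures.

The 2 doses were given 75.2, 37.6 hours ago.
Total = 152·(1/2)^(75.2/31.4) + 152·(1/2)^(37.6/31.4)
      = 28.901 + 66.279 ≈ 95.179 μg.

95 μg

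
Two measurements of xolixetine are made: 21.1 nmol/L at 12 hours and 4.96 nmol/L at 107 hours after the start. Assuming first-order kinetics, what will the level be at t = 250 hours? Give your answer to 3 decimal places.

Over Δt = 107 − 12 = 95 hours, the level fell by a factor of 21.1/4.96 ≈ 4.254.
n = log₂(4.254) ≈ 2.0888 half-lives, so t½ = 95/2.0888 ≈ 45.48 hours.
From t = 107 to t = 250: 4.96 × (1/2)^((250−107)/45.48) ≈ 0.56101 nmol/L.

0.561 nmol/L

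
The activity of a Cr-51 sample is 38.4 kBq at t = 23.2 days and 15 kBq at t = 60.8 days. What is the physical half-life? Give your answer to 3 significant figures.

Over Δt = 60.8 − 23.2 = 37.6 days, the level fell by a factor of 38.4/15 ≈ 2.56.
n = log₂(2.56) ≈ 1.3561 half-lives, so t½ = 37.6/1.3561 ≈ 27.726 days.

27.7 days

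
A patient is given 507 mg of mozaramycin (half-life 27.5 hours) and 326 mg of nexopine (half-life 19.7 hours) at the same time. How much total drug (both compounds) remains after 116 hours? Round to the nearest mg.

mozaramycin: 507 × (1/2)^(116/27.5) = 507 × (1/2)^4.2182 ≈ 27.24 mg.
nexopine: 326 × (1/2)^(116/19.7) = 326 × (1/2)^5.8883 ≈ 5.5037 mg.
Total = 27.24 + 5.5037 ≈ 32.744 mg.

33 mg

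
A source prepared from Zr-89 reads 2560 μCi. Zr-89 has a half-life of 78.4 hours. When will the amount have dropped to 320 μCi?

320/2560 = 1/8, so 3 half-lives have elapsed.
t = 3 × 78.4 = 235.2 hours.

235.2 hours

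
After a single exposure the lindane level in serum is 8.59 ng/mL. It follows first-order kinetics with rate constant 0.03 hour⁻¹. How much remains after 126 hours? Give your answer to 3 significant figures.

t½ = ln 2 / k = 0.69315 / 0.03 ≈ 23.105 hours.
Number of half-lives: n = 126/23.105 ≈ 5.4534.
Remaining = 8.59 × (1/2)^5.4534 = 8.59 × 0.022823 ≈ 0.19605 ng/mL.

0.196 ng/mL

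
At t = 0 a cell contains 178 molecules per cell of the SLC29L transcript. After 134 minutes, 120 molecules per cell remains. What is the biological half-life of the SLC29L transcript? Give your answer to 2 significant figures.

240 minutes

A/A₀ = 120/178 ≈ 0.67416.
n = log₂(1.4833) ≈ 0.56884 half-lives elapsed in 134 minutes.
t½ = 134/0.56884 ≈ 235.57 minutes.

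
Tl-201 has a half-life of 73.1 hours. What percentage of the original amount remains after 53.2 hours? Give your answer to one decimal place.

n = 53.2/73.1 ≈ 0.72777 half-lives.
Fraction remaining = (1/2)^0.72777 ≈ 0.60384, i.e. 60.384%.

60.4%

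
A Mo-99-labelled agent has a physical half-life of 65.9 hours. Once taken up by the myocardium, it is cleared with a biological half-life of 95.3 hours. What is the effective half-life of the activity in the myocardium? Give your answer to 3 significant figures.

39.0 hours

1/t_eff = 1/t_phys + 1/t_biol = 1/65.9 + 1/95.3 = 0.025668 per hour.
t_eff = 65.9 × 95.3 / (65.9 + 95.3) ≈ 38.959 hours.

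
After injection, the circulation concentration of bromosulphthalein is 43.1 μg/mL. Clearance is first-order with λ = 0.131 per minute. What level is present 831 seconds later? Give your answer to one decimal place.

7.0 μg/mL

t½ = ln 2 / λ = 0.69315 / 0.131 ≈ 5.2912 minutes.
Convert the elapsed time: 831 seconds = 13.85 minutes.
Number of half-lives: n = 13.85/5.2912 ≈ 2.6176.
Remaining = 43.1 × (1/2)^2.6176 = 43.1 × 0.16294 ≈ 7.0229 μg/mL.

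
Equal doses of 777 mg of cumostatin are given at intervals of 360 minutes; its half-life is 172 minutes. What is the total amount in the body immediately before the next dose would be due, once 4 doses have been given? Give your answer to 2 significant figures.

The 4 doses were given 1440, 1080, 720, 360 minutes ago.
Total = 777·(1/2)^(1440/172) + 777·(1/2)^(1080/172) + 777·(1/2)^(720/172) + 777·(1/2)^(360/172)
      = 2.3451 + 10.005 + 42.687 + 182.12 ≈ 237.16 mg.

240 mg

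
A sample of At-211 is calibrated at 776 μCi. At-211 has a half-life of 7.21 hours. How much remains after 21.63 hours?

97 μCi

Elapsed time is 3 half-lives (21.63/7.21).
Each half-life halves the amount: 776 × (1/2)^3 = 776/8 = 97 μCi.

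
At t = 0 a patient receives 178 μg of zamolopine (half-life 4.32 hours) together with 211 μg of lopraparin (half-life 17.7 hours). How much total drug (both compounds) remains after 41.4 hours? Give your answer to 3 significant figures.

zamolopine: 178 × (1/2)^(41.4/4.32) = 178 × (1/2)^9.5833 ≈ 0.23203 μg.
lopraparin: 211 × (1/2)^(41.4/17.7) = 211 × (1/2)^2.339 ≈ 41.704 μg.
Total = 0.23203 + 41.704 ≈ 41.936 μg.

41.9 μg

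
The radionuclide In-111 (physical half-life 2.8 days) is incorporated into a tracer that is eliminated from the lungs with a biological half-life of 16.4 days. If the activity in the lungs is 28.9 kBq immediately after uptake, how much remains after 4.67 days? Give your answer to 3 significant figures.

7.47 kBq

1/t_eff = 1/t_phys + 1/t_biol = 1/2.8 + 1/16.4 = 0.41812 per day.
t_eff = 2.8 × 16.4 / (2.8 + 16.4) ≈ 2.3917 days.
Remaining = 28.9 × (1/2)^(4.67/2.3917) = 28.9 × (1/2)^1.9526 ≈ 7.4663 kBq.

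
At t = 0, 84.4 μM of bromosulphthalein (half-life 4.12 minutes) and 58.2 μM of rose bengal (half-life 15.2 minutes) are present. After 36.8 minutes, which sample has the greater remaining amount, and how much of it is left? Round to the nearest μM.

bromosulphthalein: 84.4 × (1/2)^8.932 ≈ 0.17279 μM.
rose bengal: 58.2 × (1/2)^2.4211 ≈ 10.867 μM.
Rose bengal has more remaining, at ≈ 10.867 μM.

rose bengal, 11 μM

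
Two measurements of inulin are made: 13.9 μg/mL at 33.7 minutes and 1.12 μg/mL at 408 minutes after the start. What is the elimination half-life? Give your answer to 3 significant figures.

Over Δt = 408 − 33.7 = 374.3 minutes, the level fell by a factor of 13.9/1.12 ≈ 12.411.
n = log₂(12.411) ≈ 3.6335 half-lives, so t½ = 374.3/3.6335 ≈ 103.01 minutes.

103 minutes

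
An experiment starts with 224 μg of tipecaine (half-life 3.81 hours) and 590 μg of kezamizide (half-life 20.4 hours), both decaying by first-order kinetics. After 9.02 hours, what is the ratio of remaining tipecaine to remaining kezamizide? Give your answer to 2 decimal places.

0.10

tipecaine: 224 × (1/2)^(9.02/3.81) = 224 × (1/2)^2.3675 ≈ 43.408 μg.
kezamizide: 590 × (1/2)^(9.02/20.4) = 590 × (1/2)^0.44216 ≈ 434.26 μg.
Ratio ≈ 43.408 / 434.26 ≈ 0.099959.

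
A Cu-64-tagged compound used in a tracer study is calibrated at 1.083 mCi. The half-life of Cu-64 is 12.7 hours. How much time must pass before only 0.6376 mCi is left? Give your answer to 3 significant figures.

Fraction remaining = 0.6376/1.083 ≈ 0.58873.
n = log₂(1.083/0.6376) = ln(1.6986)/ln 2 ≈ 0.76431 half-lives.
t = n × t½ = 0.76431 × 12.7 ≈ 9.7067 hours.

9.71 hours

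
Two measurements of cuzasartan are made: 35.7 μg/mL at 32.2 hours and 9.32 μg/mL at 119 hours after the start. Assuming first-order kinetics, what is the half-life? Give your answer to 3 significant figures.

Over Δt = 119 − 32.2 = 86.8 hours, the level fell by a factor of 35.7/9.32 ≈ 3.8305.
n = log₂(3.8305) ≈ 1.9375 half-lives, so t½ = 86.8/1.9375 ≈ 44.799 hours.

44.8 hours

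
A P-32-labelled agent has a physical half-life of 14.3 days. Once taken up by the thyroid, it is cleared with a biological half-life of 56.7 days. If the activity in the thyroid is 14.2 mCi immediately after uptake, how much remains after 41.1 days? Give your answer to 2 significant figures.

1/t_eff = 1/t_phys + 1/t_biol = 1/14.3 + 1/56.7 = 0.087567 per day.
t_eff = 14.3 × 56.7 / (14.3 + 56.7) ≈ 11.42 days.
Remaining = 14.2 × (1/2)^(41.1/11.42) = 14.2 × (1/2)^3.599 ≈ 1.1719 mCi.

1.2 mCi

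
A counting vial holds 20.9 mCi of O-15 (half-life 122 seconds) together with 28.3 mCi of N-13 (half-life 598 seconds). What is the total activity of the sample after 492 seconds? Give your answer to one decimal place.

O-15: 20.9 × (1/2)^(492/122) = 20.9 × (1/2)^4.0328 ≈ 1.2769 mCi.
N-13: 28.3 × (1/2)^(492/598) = 28.3 × (1/2)^0.82274 ≈ 16 mCi.
Total = 1.2769 + 16 ≈ 17.277 mCi.

17.3 mCi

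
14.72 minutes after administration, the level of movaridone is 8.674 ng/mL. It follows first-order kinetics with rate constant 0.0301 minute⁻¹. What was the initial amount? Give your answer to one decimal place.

t½ = ln 2 / k = 0.69315 / 0.0301 ≈ 23.028 minutes.
Number of half-lives elapsed: n = 14.72/23.028 ≈ 0.63922.
A₀ = A × 2^n = 8.674 × 2^0.63922 = 8.674 × 1.5575 ≈ 13.51 ng/mL.

13.5 ng/mL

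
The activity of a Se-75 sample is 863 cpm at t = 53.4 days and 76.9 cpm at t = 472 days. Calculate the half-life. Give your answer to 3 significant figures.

Over Δt = 472 − 53.4 = 418.6 days, the level fell by a factor of 863/76.9 ≈ 11.222.
n = log₂(11.222) ≈ 3.4883 half-lives, so t½ = 418.6/3.4883 ≈ 120 days.

120 days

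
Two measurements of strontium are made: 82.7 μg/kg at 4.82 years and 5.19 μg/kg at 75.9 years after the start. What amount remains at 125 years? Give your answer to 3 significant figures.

Over Δt = 75.9 − 4.82 = 71.08 years, the level fell by a factor of 82.7/5.19 ≈ 15.934.
n = log₂(15.934) ≈ 3.9941 half-lives, so t½ = 71.08/3.9941 ≈ 17.796 years.
From t = 75.9 to t = 125: 5.19 × (1/2)^((125−75.9)/17.796) ≈ 0.7667 μg/kg.

0.767 μg/kg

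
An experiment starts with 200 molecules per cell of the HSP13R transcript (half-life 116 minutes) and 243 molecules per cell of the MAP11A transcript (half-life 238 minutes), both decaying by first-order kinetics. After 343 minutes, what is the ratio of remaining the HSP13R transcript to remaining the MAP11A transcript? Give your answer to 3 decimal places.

HSP13R transcript: 200 × (1/2)^(343/116) = 200 × (1/2)^2.9569 ≈ 25.758 molecules per cell.
MAP11A transcript: 243 × (1/2)^(343/238) = 243 × (1/2)^1.4412 ≈ 89.489 molecules per cell.
Ratio ≈ 25.758 / 89.489 ≈ 0.28784.

0.288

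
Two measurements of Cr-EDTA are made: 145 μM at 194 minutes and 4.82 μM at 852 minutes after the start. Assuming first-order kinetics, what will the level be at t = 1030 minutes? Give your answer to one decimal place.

Over Δt = 852 − 194 = 658 minutes, the level fell by a factor of 145/4.82 ≈ 30.083.
n = log₂(30.083) ≈ 4.9109 half-lives, so t½ = 658/4.9109 ≈ 133.99 minutes.
From t = 852 to t = 1030: 4.82 × (1/2)^((1030−852)/133.99) ≈ 1.9193 μM.

1.9 μM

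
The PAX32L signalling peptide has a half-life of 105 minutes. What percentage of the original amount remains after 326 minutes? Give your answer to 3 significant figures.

n = 326/105 ≈ 3.1048 half-lives.
Fraction remaining = (1/2)^3.1048 ≈ 0.11624, i.e. 11.624%.

11.6%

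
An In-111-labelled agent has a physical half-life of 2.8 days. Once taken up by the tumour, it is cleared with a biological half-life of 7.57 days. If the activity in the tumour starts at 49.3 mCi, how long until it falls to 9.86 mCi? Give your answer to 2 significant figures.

4.7 days

1/t_eff = 1/t_phys + 1/t_biol = 1/2.8 + 1/7.57 = 0.48924 per day.
t_eff = 2.8 × 7.57 / (2.8 + 7.57) ≈ 2.044 days.
n = log₂(49.3/9.86) ≈ 2.3219; t = 2.3219 × 2.044 ≈ 4.746 days.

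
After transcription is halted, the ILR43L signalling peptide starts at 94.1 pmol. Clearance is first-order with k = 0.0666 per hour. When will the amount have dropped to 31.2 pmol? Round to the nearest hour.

17 hours

t½ = ln 2 / k = 0.69315 / 0.0666 ≈ 10.408 hours.
Fraction remaining = 31.2/94.1 ≈ 0.33156.
n = log₂(94.1/31.2) = ln(3.016)/ln 2 ≈ 1.5926 half-lives.
t = n × t½ = 1.5926 × 10.408 ≈ 16.576 hours.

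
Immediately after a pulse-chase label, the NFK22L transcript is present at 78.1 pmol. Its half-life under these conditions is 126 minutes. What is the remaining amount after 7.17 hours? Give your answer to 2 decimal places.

Convert the elapsed time: 7.17 hours = 430.2 minutes.
Number of half-lives: n = 430.2/126 ≈ 3.4143.
Remaining = 78.1 × (1/2)^3.4143 = 78.1 × 0.093799 ≈ 7.3257 pmol.

7.33 pmol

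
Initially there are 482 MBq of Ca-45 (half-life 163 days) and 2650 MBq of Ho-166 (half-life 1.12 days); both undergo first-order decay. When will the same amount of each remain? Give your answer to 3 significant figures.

2.77 days

Set 482·(1/2)^(t/163) = 2650·(1/2)^(t/1.12).
Taking log₂: log₂(482/2650) = t·(1/163 − 1/1.12).
log₂(0.18189) = -2.4589; 1/163 − 1/1.12 = -0.88672.
t = -2.4589 / -0.88672 ≈ 2.773 days.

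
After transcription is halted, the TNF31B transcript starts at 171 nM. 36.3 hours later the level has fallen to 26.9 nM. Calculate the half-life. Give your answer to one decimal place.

A/A₀ = 26.9/171 ≈ 0.15731.
n = log₂(6.3569) ≈ 2.6683 half-lives elapsed in 36.3 hours.
t½ = 36.3/2.6683 ≈ 13.604 hours.

13.6 hours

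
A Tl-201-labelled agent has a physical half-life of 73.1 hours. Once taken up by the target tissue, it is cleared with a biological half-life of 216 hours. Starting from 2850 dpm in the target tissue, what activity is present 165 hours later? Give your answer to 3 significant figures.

1/t_eff = 1/t_phys + 1/t_biol = 1/73.1 + 1/216 = 0.01831 per hour.
t_eff = 73.1 × 216 / (73.1 + 216) ≈ 54.616 hours.
Remaining = 2850 × (1/2)^(165/54.616) = 2850 × (1/2)^3.0211 ≈ 351.08 dpm.

351 dpm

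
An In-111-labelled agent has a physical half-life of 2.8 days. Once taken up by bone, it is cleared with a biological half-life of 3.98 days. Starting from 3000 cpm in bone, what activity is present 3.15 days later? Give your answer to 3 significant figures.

1/t_eff = 1/t_phys + 1/t_biol = 1/2.8 + 1/3.98 = 0.6084 per day.
t_eff = 2.8 × 3.98 / (2.8 + 3.98) ≈ 1.6437 days.
Remaining = 3000 × (1/2)^(3.15/1.6437) = 3000 × (1/2)^1.9165 ≈ 794.71 cpm.

795 cpm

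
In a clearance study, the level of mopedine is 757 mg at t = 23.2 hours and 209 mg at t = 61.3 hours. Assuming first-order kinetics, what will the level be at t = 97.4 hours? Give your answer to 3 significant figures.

Over Δt = 61.3 − 23.2 = 38.1 hours, the level fell by a factor of 757/209 ≈ 3.622.
n = log₂(3.622) ≈ 1.8568 half-lives, so t½ = 38.1/1.8568 ≈ 20.519 hours.
From t = 61.3 to t = 97.4: 209 × (1/2)^((97.4−61.3)/20.519) ≈ 61.736 mg.

61.7 mg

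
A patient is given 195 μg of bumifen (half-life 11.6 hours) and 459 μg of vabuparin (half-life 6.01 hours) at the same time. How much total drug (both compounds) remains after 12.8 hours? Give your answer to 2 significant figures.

200 μg

bumifen: 195 × (1/2)^(12.8/11.6) = 195 × (1/2)^1.1034 ≈ 90.754 μg.
vabuparin: 459 × (1/2)^(12.8/6.01) = 459 × (1/2)^2.1298 ≈ 104.88 μg.
Total = 90.754 + 104.88 ≈ 195.63 μg.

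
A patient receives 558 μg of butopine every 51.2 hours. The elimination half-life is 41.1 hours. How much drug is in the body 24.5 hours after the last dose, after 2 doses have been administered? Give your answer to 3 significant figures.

525 μg

The 2 doses were given 75.7, 24.5 hours ago.
Total = 558·(1/2)^(75.7/41.1) + 558·(1/2)^(24.5/41.1)
      = 155.66 + 369.14 ≈ 524.8 μg.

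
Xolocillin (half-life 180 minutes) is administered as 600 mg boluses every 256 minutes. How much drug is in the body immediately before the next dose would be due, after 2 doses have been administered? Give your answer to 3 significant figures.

The 2 doses were given 512, 256 minutes ago.
Total = 600·(1/2)^(512/180) + 600·(1/2)^(256/180)
      = 83.539 + 223.88 ≈ 307.42 mg.

307 mg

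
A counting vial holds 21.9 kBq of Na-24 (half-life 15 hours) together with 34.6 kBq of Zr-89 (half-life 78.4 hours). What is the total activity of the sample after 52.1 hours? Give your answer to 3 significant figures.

Na-24: 21.9 × (1/2)^(52.1/15) = 21.9 × (1/2)^3.4733 ≈ 1.9718 kBq.
Zr-89: 34.6 × (1/2)^(52.1/78.4) = 34.6 × (1/2)^0.66454 ≈ 21.829 kBq.
Total = 1.9718 + 21.829 ≈ 23.801 kBq.

23.8 kBq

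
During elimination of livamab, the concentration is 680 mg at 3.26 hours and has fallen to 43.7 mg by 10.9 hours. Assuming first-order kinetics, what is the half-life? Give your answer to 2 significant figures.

Over Δt = 10.9 − 3.26 = 7.64 hours, the level fell by a factor of 680/43.7 ≈ 15.561.
n = log₂(15.561) ≈ 3.9598 half-lives, so t½ = 7.64/3.9598 ≈ 1.9294 hours.

1.9 hours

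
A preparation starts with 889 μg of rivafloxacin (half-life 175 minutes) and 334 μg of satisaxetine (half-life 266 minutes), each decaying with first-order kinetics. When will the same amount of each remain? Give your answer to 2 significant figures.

Set 889·(1/2)^(t/175) = 334·(1/2)^(t/266).
Taking log₂: log₂(889/334) = t·(1/175 − 1/266).
log₂(2.6617) = 1.4123; 1/175 − 1/266 = 0.0019549.
t = 1.4123 / 0.0019549 ≈ 722.46 minutes.

720 minutes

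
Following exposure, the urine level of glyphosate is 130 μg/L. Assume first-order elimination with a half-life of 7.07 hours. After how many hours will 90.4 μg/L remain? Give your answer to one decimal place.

3.7 hours

Fraction remaining = 90.4/130 ≈ 0.69538.
n = log₂(130/90.4) = ln(1.4381)/ln 2 ≈ 0.52412 half-lives.
t = n × t½ = 0.52412 × 7.07 ≈ 3.7055 hours.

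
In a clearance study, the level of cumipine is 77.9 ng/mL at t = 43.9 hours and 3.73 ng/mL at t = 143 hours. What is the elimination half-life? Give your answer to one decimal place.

22.6 hours

Over Δt = 143 − 43.9 = 99.1 hours, the level fell by a factor of 77.9/3.73 ≈ 20.885.
n = log₂(20.885) ≈ 4.3844 half-lives, so t½ = 99.1/4.3844 ≈ 22.603 hours.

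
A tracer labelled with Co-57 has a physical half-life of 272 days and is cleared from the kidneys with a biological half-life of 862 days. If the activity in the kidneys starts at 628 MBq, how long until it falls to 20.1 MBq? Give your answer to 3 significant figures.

1/t_eff = 1/t_phys + 1/t_biol = 1/272 + 1/862 = 0.0048366 per day.
t_eff = 272 × 862 / (272 + 862) ≈ 206.76 days.
n = log₂(628/20.1) ≈ 4.9655; t = 4.9655 × 206.76 ≈ 1026.7 days.

1030 days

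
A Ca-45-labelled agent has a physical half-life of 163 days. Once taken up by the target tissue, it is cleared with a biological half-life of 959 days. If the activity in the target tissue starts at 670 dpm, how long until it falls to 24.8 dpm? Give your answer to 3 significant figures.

1/t_eff = 1/t_phys + 1/t_biol = 1/163 + 1/959 = 0.0071777 per day.
t_eff = 163 × 959 / (163 + 959) ≈ 139.32 days.
n = log₂(670/24.8) ≈ 4.7557; t = 4.7557 × 139.32 ≈ 662.57 days.

663 days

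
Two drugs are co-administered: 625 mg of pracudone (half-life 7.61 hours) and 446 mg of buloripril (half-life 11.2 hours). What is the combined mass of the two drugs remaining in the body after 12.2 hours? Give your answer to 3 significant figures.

pracudone: 625 × (1/2)^(12.2/7.61) = 625 × (1/2)^1.6032 ≈ 205.72 mg.
buloripril: 446 × (1/2)^(12.2/11.2) = 446 × (1/2)^1.0893 ≈ 209.62 mg.
Total = 205.72 + 209.62 ≈ 415.34 mg.

415 mg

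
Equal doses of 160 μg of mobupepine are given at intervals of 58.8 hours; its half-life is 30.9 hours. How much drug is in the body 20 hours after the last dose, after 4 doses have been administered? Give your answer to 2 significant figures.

The 4 doses were given 196.4, 137.6, 78.8, 20 hours ago.
Total = 160·(1/2)^(196.4/30.9) + 160·(1/2)^(137.6/30.9) + 160·(1/2)^(78.8/30.9) + 160·(1/2)^(20/30.9)
      = 1.9533 + 7.3048 + 27.318 + 102.16 ≈ 138.74 μg.

140 μg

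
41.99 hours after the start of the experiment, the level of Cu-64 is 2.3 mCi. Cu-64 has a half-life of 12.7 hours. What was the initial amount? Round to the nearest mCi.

23 mCi

Number of half-lives elapsed: n = 41.99/12.7 ≈ 3.3063.
A₀ = A × 2^n = 2.3 × 2^3.3063 = 2.3 × 9.8923 ≈ 22.752 mCi.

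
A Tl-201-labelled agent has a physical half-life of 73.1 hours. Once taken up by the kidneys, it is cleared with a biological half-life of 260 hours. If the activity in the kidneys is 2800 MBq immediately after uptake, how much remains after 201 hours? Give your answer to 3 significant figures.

244 MBq

1/t_eff = 1/t_phys + 1/t_biol = 1/73.1 + 1/260 = 0.017526 per hour.
t_eff = 73.1 × 260 / (73.1 + 260) ≈ 57.058 hours.
Remaining = 2800 × (1/2)^(201/57.058) = 2800 × (1/2)^3.5227 ≈ 243.62 MBq.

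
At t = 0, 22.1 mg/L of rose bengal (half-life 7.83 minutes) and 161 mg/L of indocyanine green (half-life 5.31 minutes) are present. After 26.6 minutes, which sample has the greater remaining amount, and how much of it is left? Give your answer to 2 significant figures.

rose bengal: 22.1 × (1/2)^3.3972 ≈ 2.0977 mg/L.
indocyanine green: 161 × (1/2)^5.0094 ≈ 4.9985 mg/L.
Indocyanine green has more remaining, at ≈ 4.9985 mg/L.

indocyanine green, 5.0 mg/L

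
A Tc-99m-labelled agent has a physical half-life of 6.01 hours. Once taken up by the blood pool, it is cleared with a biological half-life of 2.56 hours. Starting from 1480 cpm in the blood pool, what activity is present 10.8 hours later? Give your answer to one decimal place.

1/t_eff = 1/t_phys + 1/t_biol = 1/6.01 + 1/2.56 = 0.55701 per hour.
t_eff = 6.01 × 2.56 / (6.01 + 2.56) ≈ 1.7953 hours.
Remaining = 1480 × (1/2)^(10.8/1.7953) = 1480 × (1/2)^6.0158 ≈ 22.874 cpm.

22.9 cpm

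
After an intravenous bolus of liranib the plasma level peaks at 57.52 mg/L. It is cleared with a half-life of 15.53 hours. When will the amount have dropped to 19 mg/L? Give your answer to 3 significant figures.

24.8 hours

Fraction remaining = 19/57.52 ≈ 0.33032.
n = log₂(57.52/19) = ln(3.0274)/ln 2 ≈ 1.5981 half-lives.
t = n × t½ = 1.5981 × 15.53 ≈ 24.818 hours.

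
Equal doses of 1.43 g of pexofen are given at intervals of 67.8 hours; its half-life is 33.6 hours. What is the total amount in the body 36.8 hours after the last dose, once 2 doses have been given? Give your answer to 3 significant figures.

The 2 doses were given 104.6, 36.8 hours ago.
Total = 1.43·(1/2)^(104.6/33.6) + 1.43·(1/2)^(36.8/33.6)
      = 0.16527 + 0.66932 ≈ 0.8346 g.

0.835 g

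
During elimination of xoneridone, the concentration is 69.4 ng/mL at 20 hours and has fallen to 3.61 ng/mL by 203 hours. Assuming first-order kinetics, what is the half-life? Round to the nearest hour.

Over Δt = 203 − 20 = 183 hours, the level fell by a factor of 69.4/3.61 ≈ 19.224.
n = log₂(19.224) ≈ 4.2649 half-lives, so t½ = 183/4.2649 ≈ 42.909 hours.

43 hours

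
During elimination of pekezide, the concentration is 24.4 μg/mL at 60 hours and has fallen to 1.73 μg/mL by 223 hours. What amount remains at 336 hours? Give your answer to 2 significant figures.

Over Δt = 223 − 60 = 163 hours, the level fell by a factor of 24.4/1.73 ≈ 14.104.
n = log₂(14.104) ≈ 3.818 half-lives, so t½ = 163/3.818 ≈ 42.692 hours.
From t = 223 to t = 336: 1.73 × (1/2)^((336−223)/42.692) ≈ 0.27622 μg/mL.

0.28 μg/mL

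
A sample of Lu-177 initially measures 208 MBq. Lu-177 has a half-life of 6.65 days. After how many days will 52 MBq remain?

13.3 days

52/208 = 1/4, so 2 half-lives have elapsed.
t = 2 × 6.65 = 13.3 days.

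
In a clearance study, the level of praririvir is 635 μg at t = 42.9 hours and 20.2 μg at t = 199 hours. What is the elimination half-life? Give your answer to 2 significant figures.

Over Δt = 199 − 42.9 = 156.1 hours, the level fell by a factor of 635/20.2 ≈ 31.436.
n = log₂(31.436) ≈ 4.9743 half-lives, so t½ = 156.1/4.9743 ≈ 31.381 hours.

31 hours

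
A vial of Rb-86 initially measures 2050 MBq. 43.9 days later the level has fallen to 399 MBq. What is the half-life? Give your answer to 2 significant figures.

A/A₀ = 399/2050 ≈ 0.19463.
n = log₂(5.1378) ≈ 2.3612 half-lives elapsed in 43.9 days.
t½ = 43.9/2.3612 ≈ 18.593 days.

19 days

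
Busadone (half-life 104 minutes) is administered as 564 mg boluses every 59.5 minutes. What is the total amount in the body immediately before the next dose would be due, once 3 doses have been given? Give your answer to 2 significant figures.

The 3 doses were given 178.5, 119, 59.5 minutes ago.
Total = 564·(1/2)^(178.5/104) + 564·(1/2)^(119/104) + 564·(1/2)^(59.5/104)
      = 171.64 + 255.17 + 379.36 ≈ 806.17 mg.

810 mg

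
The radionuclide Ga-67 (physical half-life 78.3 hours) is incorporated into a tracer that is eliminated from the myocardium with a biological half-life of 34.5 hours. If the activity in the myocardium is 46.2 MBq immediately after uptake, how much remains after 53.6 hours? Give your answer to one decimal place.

1/t_eff = 1/t_phys + 1/t_biol = 1/78.3 + 1/34.5 = 0.041757 per hour.
t_eff = 78.3 × 34.5 / (78.3 + 34.5) ≈ 23.948 hours.
Remaining = 46.2 × (1/2)^(53.6/23.948) = 46.2 × (1/2)^2.2382 ≈ 9.7923 MBq.

9.8 MBq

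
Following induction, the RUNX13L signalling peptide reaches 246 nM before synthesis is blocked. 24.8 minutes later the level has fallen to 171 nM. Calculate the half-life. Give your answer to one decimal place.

47.3 minutes

A/A₀ = 171/246 ≈ 0.69512.
n = log₂(1.4386) ≈ 0.52466 half-lives elapsed in 24.8 minutes.
t½ = 24.8/0.52466 ≈ 47.269 minutes.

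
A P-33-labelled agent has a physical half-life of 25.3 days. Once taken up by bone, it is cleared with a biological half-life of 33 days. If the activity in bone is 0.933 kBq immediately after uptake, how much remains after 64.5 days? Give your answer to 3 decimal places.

0.041 kBq

1/t_eff = 1/t_phys + 1/t_biol = 1/25.3 + 1/33 = 0.069829 per day.
t_eff = 25.3 × 33 / (25.3 + 33) ≈ 14.321 days.
Remaining = 0.933 × (1/2)^(64.5/14.321) = 0.933 × (1/2)^4.504 ≈ 0.04112 kBq.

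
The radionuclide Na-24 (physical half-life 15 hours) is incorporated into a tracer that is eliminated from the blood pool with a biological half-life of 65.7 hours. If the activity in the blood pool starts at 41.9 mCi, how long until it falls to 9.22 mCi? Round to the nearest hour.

1/t_eff = 1/t_phys + 1/t_biol = 1/15 + 1/65.7 = 0.081887 per hour.
t_eff = 15 × 65.7 / (15 + 65.7) ≈ 12.212 hours.
n = log₂(41.9/9.22) ≈ 2.1841; t = 2.1841 × 12.212 ≈ 26.672 hours.

27 hours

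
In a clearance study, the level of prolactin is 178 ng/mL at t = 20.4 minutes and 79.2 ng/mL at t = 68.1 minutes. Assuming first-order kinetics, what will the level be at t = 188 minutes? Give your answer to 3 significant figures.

Over Δt = 68.1 − 20.4 = 47.7 minutes, the level fell by a factor of 178/79.2 ≈ 2.2475.
n = log₂(2.2475) ≈ 1.1683 half-lives, so t½ = 47.7/1.1683 ≈ 40.828 minutes.
From t = 68.1 to t = 188: 79.2 × (1/2)^((188−68.1)/40.828) ≈ 10.344 ng/mL.

10.3 ng/mL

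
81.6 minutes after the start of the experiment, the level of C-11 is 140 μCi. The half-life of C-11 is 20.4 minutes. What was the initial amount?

2240 μCi

Number of half-lives elapsed: n = 81.6/20.4 ≈ 4.
A₀ = A × 2^n = 140 × 2^4 = 140 × 16 ≈ 2240 μCi.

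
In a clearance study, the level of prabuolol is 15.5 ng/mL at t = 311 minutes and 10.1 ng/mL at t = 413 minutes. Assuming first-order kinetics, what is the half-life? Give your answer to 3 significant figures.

Over Δt = 413 − 311 = 102 minutes, the level fell by a factor of 15.5/10.1 ≈ 1.5347.
n = log₂(1.5347) ≈ 0.61791 half-lives, so t½ = 102/0.61791 ≈ 165.07 minutes.

165 minutes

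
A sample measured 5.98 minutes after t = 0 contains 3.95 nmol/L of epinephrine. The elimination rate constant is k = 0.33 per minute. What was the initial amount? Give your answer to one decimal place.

28.4 nmol/L

t½ = ln 2 / k = 0.69315 / 0.33 ≈ 2.1004 minutes.
Number of half-lives elapsed: n = 5.98/2.1004 ≈ 2.847.
A₀ = A × 2^n = 3.95 × 2^2.847 = 3.95 × 7.1951 ≈ 28.421 nmol/L.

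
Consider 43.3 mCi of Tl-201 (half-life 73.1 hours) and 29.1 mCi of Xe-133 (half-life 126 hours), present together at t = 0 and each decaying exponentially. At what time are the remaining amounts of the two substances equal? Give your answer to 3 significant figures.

99.8 hours

Set 43.3·(1/2)^(t/73.1) = 29.1·(1/2)^(t/126).
Taking log₂: log₂(43.3/29.1) = t·(1/73.1 − 1/126).
log₂(1.488) = 0.57335; 1/73.1 − 1/126 = 0.0057434.
t = 0.57335 / 0.0057434 ≈ 99.828 hours.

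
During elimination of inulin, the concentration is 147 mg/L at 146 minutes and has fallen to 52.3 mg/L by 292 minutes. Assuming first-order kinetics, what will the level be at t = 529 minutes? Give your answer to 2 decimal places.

Over Δt = 292 − 146 = 146 minutes, the level fell by a factor of 147/52.3 ≈ 2.8107.
n = log₂(2.8107) ≈ 1.4909 half-lives, so t½ = 146/1.4909 ≈ 97.925 minutes.
From t = 292 to t = 529: 52.3 × (1/2)^((529−292)/97.925) ≈ 9.7711 mg/L.

9.77 mg/L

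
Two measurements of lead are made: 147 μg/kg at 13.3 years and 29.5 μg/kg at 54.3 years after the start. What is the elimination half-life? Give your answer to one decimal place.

17.7 years

Over Δt = 54.3 − 13.3 = 41 years, the level fell by a factor of 147/29.5 ≈ 4.9831.
n = log₂(4.9831) ≈ 2.317 half-lives, so t½ = 41/2.317 ≈ 17.695 years.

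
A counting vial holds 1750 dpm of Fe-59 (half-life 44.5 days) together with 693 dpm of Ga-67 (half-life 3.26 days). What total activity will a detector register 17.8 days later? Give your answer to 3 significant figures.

Fe-59: 1750 × (1/2)^(17.8/44.5) = 1750 × (1/2)^0.4 ≈ 1326.3 dpm.
Ga-67: 693 × (1/2)^(17.8/3.26) = 693 × (1/2)^5.4601 ≈ 15.742 dpm.
Total = 1326.3 + 15.742 ≈ 1342 dpm.

1340 dpm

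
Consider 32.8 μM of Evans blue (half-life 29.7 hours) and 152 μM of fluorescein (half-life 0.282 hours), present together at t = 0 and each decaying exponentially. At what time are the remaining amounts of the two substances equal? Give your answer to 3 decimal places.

0.630 hours

Set 32.8·(1/2)^(t/29.7) = 152·(1/2)^(t/0.282).
Taking log₂: log₂(32.8/152) = t·(1/29.7 − 1/0.282).
log₂(0.21579) = -2.2123; 1/29.7 − 1/0.282 = -3.5124.
t = -2.2123 / -3.5124 ≈ 0.62985 hours.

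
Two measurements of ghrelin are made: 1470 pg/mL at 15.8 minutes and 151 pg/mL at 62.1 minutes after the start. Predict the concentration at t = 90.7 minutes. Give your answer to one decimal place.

37.0 pg/mL

Over Δt = 62.1 − 15.8 = 46.3 minutes, the level fell by a factor of 1470/151 ≈ 9.7351.
n = log₂(9.7351) ≈ 3.2832 half-lives, so t½ = 46.3/3.2832 ≈ 14.102 minutes.
From t = 62.1 to t = 90.7: 151 × (1/2)^((90.7−62.1)/14.102) ≈ 37.023 pg/mL.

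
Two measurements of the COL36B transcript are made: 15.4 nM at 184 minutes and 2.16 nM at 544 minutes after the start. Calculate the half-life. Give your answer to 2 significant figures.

Over Δt = 544 − 184 = 360 minutes, the level fell by a factor of 15.4/2.16 ≈ 7.1296.
n = log₂(7.1296) ≈ 2.8338 half-lives, so t½ = 360/2.8338 ≈ 127.04 minutes.

130 minutes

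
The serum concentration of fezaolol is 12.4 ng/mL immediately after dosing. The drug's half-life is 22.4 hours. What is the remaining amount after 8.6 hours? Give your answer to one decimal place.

9.5 ng/mL

Number of half-lives: n = 8.6/22.4 ≈ 0.38393.
Remaining = 12.4 × (1/2)^0.38393 = 12.4 × 0.76635 ≈ 9.5027 ng/mL.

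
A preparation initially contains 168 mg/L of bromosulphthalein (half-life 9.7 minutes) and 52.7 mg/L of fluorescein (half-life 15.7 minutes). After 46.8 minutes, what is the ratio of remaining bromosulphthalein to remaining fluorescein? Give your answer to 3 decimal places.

0.888

bromosulphthalein: 168 × (1/2)^(46.8/9.7) = 168 × (1/2)^4.8247 ≈ 5.9281 mg/L.
fluorescein: 52.7 × (1/2)^(46.8/15.7) = 52.7 × (1/2)^2.9809 ≈ 6.6753 mg/L.
Ratio ≈ 5.9281 / 6.6753 ≈ 0.88806.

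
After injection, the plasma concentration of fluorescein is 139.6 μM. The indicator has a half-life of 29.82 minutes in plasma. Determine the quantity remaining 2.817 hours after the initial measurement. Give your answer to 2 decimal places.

Convert the elapsed time: 2.817 hours = 169.02 minutes.
Number of half-lives: n = 169.02/29.82 ≈ 5.668.
Remaining = 139.6 × (1/2)^5.668 = 139.6 × 0.019668 ≈ 2.7456 μM.

2.75 μM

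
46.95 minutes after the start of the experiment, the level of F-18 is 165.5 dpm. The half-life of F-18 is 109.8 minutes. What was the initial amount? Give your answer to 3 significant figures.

Number of half-lives elapsed: n = 46.95/109.8 ≈ 0.4276.
A₀ = A × 2^n = 165.5 × 2^0.4276 = 165.5 × 1.345 ≈ 222.6 dpm.

223 dpm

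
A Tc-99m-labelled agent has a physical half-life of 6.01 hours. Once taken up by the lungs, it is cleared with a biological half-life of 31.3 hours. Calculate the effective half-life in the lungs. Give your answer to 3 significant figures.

1/t_eff = 1/t_phys + 1/t_biol = 1/6.01 + 1/31.3 = 0.19834 per hour.
t_eff = 6.01 × 31.3 / (6.01 + 31.3) ≈ 5.0419 hours.

5.04 hours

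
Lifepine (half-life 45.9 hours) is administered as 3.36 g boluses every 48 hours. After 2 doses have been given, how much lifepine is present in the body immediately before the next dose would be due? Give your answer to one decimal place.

2.4 g

The 2 doses were given 96, 48 hours ago.
Total = 3.36·(1/2)^(96/45.9) + 3.36·(1/2)^(48/45.9)
      = 0.78838 + 1.6276 ≈ 2.4159 g.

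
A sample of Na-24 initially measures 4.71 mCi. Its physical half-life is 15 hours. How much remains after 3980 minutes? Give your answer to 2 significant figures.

Convert the elapsed time: 3980 minutes = 66.3333 hours.
Number of half-lives: n = 66.3333/15 ≈ 4.4222.
Remaining = 4.71 × (1/2)^4.4222 = 4.71 × 0.046642 ≈ 0.21968 mCi.

0.22 mCi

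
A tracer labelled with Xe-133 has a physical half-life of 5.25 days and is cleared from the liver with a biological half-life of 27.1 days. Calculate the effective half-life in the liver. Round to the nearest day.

4 days

1/t_eff = 1/t_phys + 1/t_biol = 1/5.25 + 1/27.1 = 0.22738 per day.
t_eff = 5.25 × 27.1 / (5.25 + 27.1) ≈ 4.398 days.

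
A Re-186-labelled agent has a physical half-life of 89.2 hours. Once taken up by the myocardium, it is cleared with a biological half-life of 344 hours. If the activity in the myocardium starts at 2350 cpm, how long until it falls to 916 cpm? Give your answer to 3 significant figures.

96.3 hours

1/t_eff = 1/t_phys + 1/t_biol = 1/89.2 + 1/344 = 0.014118 per hour.
t_eff = 89.2 × 344 / (89.2 + 344) ≈ 70.833 hours.
n = log₂(2350/916) ≈ 1.3592; t = 1.3592 × 70.833 ≈ 96.279 hours.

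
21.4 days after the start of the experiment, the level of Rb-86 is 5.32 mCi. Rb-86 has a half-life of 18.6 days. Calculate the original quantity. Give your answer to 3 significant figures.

Number of half-lives elapsed: n = 21.4/18.6 ≈ 1.1505.
A₀ = A × 2^n = 5.32 × 2^1.1505 = 5.32 × 2.22 ≈ 11.81 mCi.

11.8 mCi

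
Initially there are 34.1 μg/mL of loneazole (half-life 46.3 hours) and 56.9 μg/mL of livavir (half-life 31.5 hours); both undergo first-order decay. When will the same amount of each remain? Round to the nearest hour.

73 hours

Set 34.1·(1/2)^(t/46.3) = 56.9·(1/2)^(t/31.5).
Taking log₂: log₂(34.1/56.9) = t·(1/46.3 − 1/31.5).
log₂(0.5993) = -0.73866; 1/46.3 − 1/31.5 = -0.010148.
t = -0.73866 / -0.010148 ≈ 72.79 hours.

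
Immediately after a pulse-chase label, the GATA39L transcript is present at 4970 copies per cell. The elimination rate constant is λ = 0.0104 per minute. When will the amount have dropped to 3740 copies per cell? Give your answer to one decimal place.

t½ = ln 2 / λ = 0.69315 / 0.0104 ≈ 66.649 minutes.
Fraction remaining = 3740/4970 ≈ 0.75252.
n = log₂(4970/3740) = ln(1.3289)/ln 2 ≈ 0.41021 half-lives.
t = n × t½ = 0.41021 × 66.649 ≈ 27.34 minutes.

27.3 minutes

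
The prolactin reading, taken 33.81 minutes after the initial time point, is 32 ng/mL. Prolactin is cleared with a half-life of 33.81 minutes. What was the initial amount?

64 ng/mL

Number of half-lives elapsed: n = 33.81/33.81 ≈ 1.
A₀ = A × 2^n = 32 × 2^1 = 32 × 2 ≈ 64 ng/mL.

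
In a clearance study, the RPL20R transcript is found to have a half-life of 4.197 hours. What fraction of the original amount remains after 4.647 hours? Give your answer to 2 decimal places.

n = 4.647/4.197 ≈ 1.1072 half-lives.
Fraction remaining = (1/2)^1.1072 ≈ 0.46419.

0.46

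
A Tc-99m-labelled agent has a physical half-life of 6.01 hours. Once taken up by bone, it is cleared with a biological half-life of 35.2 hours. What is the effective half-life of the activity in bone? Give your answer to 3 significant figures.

1/t_eff = 1/t_phys + 1/t_biol = 1/6.01 + 1/35.2 = 0.1948 per hour.
t_eff = 6.01 × 35.2 / (6.01 + 35.2) ≈ 5.1335 hours.

5.13 hours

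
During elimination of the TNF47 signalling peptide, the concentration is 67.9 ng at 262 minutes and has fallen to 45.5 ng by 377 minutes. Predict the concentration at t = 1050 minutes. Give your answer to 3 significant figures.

Over Δt = 377 − 262 = 115 minutes, the level fell by a factor of 67.9/45.5 ≈ 1.4923.
n = log₂(1.4923) ≈ 0.57755 half-lives, so t½ = 115/0.57755 ≈ 199.12 minutes.
From t = 377 to t = 1050: 45.5 × (1/2)^((1050−377)/199.12) ≈ 4.3708 ng.

4.37 ng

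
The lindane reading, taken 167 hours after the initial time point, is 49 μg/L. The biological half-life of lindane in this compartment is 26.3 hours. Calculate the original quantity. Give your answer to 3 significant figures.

4000 μg/L

Number of half-lives elapsed: n = 167/26.3 ≈ 6.3498.
A₀ = A × 2^n = 49 × 2^6.3498 = 49 × 81.561 ≈ 3996.5 μg/L.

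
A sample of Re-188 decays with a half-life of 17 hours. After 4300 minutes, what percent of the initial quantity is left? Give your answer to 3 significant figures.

4300 minutes = 71.6667 hours.
n = 71.6667/17 ≈ 4.2157 half-lives.
Fraction remaining = (1/2)^4.2157 ≈ 0.053821, i.e. 5.3821%.

5.38%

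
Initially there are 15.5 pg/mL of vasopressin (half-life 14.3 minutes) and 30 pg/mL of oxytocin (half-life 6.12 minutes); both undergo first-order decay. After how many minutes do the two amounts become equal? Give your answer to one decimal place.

10.2 minutes

Set 15.5·(1/2)^(t/14.3) = 30·(1/2)^(t/6.12).
Taking log₂: log₂(15.5/30) = t·(1/14.3 − 1/6.12).
log₂(0.51667) = -0.95269; 1/14.3 − 1/6.12 = -0.093469.
t = -0.95269 / -0.093469 ≈ 10.193 minutes.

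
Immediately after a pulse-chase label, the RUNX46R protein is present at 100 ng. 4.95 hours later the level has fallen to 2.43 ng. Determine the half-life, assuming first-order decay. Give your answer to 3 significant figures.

0.923 hours

A/A₀ = 2.43/100 ≈ 0.0243.
n = log₂(41.152) ≈ 5.3629 half-lives elapsed in 4.95 hours.
t½ = 4.95/5.3629 ≈ 0.92301 hours.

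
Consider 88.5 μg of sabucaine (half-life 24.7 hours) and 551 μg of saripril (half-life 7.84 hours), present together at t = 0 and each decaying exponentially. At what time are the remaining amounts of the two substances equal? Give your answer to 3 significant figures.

Set 88.5·(1/2)^(t/24.7) = 551·(1/2)^(t/7.84).
Taking log₂: log₂(88.5/551) = t·(1/24.7 − 1/7.84).
log₂(0.16062) = -2.6383; 1/24.7 − 1/7.84 = -0.087065.
t = -2.6383 / -0.087065 ≈ 30.303 hours.

30.3 hours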